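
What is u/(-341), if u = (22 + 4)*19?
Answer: -494/341 ≈ -1.4487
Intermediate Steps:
u = 494 (u = 26*19 = 494)
u/(-341) = 494/(-341) = -1/341*494 = -494/341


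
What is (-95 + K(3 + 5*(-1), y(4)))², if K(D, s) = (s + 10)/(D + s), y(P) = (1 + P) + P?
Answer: 417316/49 ≈ 8516.7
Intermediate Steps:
y(P) = 1 + 2*P
K(D, s) = (10 + s)/(D + s)
(-95 + K(3 + 5*(-1), y(4)))² = (-95 + (10 + (1 + 2*4))/((3 + 5*(-1)) + (1 + 2*4)))² = (-95 + (10 + (1 + 8))/((3 - 5) + (1 + 8)))² = (-95 + (10 + 9)/(-2 + 9))² = (-95 + 19/7)² = (-646/7)² = 417316/49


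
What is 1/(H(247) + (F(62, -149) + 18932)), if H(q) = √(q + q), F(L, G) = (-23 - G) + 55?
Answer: 19113/365306275 - √494/365306275 ≈ 5.2260e-5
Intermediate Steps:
F(L, G) = 32 - G
H(q) = √2*√q (H(q) = √(2*q) = √2*√q)
1/(H(247) + (F(62, -149) + 18932)) = 1/(√2*√247 + ((32 - 1*(-149)) + 18932)) = 1/(√494 + ((32 + 149) + 18932)) = 1/(√494 + (181 + 18932)) = 1/(√494 + 19113) = 1/(19113 + √494)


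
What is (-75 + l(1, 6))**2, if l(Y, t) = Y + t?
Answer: 4624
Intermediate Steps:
(-75 + l(1, 6))**2 = (-75 + (1 + 6))**2 = (-75 + 7)**2 = (-68)**2 = 4624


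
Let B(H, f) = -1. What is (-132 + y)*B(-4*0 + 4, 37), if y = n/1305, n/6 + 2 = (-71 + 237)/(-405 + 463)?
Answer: 333026/2523 ≈ 132.00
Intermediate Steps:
n = 150/29 (n = -12 + 6*((-71 + 237)/(-405 + 463)) = -12 + 6*(166/58) = -12 + 6*(166*(1/58)) = -12 + 6*(83/29) = -12 + 498/29 = 150/29 ≈ 5.1724)
y = 10/2523 (y = (150/29)/1305 = (150/29)*(1/1305) = 10/2523 ≈ 0.0039635)
(-132 + y)*B(-4*0 + 4, 37) = (-132 + 10/2523)*(-1) = -333026/2523*(-1) = 333026/2523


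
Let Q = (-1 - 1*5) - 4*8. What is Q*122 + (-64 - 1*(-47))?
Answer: -4653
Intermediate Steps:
Q = -38 (Q = (-1 - 5) - 32 = -6 - 32 = -38)
Q*122 + (-64 - 1*(-47)) = -38*122 + (-64 - 1*(-47)) = -4636 + (-64 + 47) = -4636 - 17 = -4653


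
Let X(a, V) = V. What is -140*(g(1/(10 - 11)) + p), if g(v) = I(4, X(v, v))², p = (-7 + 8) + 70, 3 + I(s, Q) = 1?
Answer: -10500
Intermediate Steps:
I(s, Q) = -2 (I(s, Q) = -3 + 1 = -2)
p = 71 (p = 1 + 70 = 71)
g(v) = 4 (g(v) = (-2)² = 4)
-140*(g(1/(10 - 11)) + p) = -140*(4 + 71) = -140*75 = -10500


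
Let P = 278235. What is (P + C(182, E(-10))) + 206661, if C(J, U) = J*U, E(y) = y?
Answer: 483076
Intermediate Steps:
(P + C(182, E(-10))) + 206661 = (278235 + 182*(-10)) + 206661 = (278235 - 1820) + 206661 = 276415 + 206661 = 483076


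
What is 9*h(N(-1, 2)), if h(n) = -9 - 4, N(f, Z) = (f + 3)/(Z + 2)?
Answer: -117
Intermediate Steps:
N(f, Z) = (3 + f)/(2 + Z)
h(n) = -13
9*h(N(-1, 2)) = 9*(-13) = -117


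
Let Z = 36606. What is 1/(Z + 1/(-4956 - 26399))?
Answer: 31355/1147781129 ≈ 2.7318e-5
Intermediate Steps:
1/(Z + 1/(-4956 - 26399)) = 1/(36606 + 1/(-4956 - 26399)) = 1/(36606 + 1/(-31355)) = 1/(36606 - 1/31355) = 1/(1147781129/31355) = 31355/1147781129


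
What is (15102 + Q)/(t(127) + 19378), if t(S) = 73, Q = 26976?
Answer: 42078/19451 ≈ 2.1633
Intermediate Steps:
(15102 + Q)/(t(127) + 19378) = (15102 + 26976)/(73 + 19378) = 42078/19451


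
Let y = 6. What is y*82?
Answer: 492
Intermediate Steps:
y*82 = 6*82 = 492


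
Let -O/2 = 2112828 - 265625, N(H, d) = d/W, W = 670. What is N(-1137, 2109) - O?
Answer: 2475254129/670 ≈ 3.6944e+6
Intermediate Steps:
N(H, d) = d/670
O = -3694406 (O = -2*(2112828 - 265625) = -2*1847203 = -3694406)
N(-1137, 2109) - O = (1/670)*2109 - 1*(-3694406) = 2109/670 + 3694406 = 2475254129/670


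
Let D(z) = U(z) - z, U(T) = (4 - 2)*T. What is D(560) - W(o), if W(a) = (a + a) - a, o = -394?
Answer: 954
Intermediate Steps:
W(a) = a (W(a) = 2*a - a = a)
U(T) = 2*T
D(z) = z (D(z) = 2*z - z = z)
D(560) - W(o) = 560 - 1*(-394) = 560 + 394 = 954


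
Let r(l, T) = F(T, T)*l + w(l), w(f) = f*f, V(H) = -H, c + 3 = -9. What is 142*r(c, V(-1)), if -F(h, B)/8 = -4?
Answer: -34080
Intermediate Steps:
c = -12 (c = -3 - 9 = -12)
F(h, B) = 32 (F(h, B) = -8*(-4) = 32)
w(f) = f²
r(l, T) = l² + 32*l (r(l, T) = 32*l + l² = l² + 32*l)
142*r(c, V(-1)) = 142*(-12*(32 - 12)) = 142*(-12*20) = 142*(-240) = -34080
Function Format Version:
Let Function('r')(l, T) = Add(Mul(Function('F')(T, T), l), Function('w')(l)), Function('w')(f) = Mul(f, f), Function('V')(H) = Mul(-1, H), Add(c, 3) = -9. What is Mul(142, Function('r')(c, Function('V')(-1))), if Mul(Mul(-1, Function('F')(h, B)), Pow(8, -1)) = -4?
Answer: -34080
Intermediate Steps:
c = -12 (c = Add(-3, -9) = -12)
Function('F')(h, B) = 32 (Function('F')(h, B) = Mul(-8, -4) = 32)
Function('w')(f) = Pow(f, 2)
Function('r')(l, T) = Add(Pow(l, 2), Mul(32, l)) (Function('r')(l, T) = Add(Mul(32, l), Pow(l, 2)) = Add(Pow(l, 2), Mul(32, l)))
Mul(142, Function('r')(c, Function('V')(-1))) = Mul(142, Mul(-12, Add(32, -12))) = Mul(142, Mul(-12, 20)) = Mul(142, -240) = -34080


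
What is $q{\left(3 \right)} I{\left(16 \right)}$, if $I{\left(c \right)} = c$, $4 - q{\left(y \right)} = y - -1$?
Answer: $0$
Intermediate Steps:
$q{\left(y \right)} = 3 - y$ ($q{\left(y \right)} = 4 - \left(y - -1\right) = 4 - \left(y + 1\right) = 4 - \left(1 + y\right) = 3 - y$)
$q{\left(3 \right)} I{\left(16 \right)} = \left(3 - 3\right) 16 = 0 \cdot 16 = 0$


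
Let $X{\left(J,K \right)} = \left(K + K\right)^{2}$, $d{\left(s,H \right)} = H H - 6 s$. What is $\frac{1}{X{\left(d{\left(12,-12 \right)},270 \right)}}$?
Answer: $\frac{1}{291600} \approx 3.4294 \cdot 10^{-6}$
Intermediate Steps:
$d{\left(s,H \right)} = H^{2} - 6 s$
$X{\left(J,K \right)} = 4 K^{2}$ ($X{\left(J,K \right)} = \left(2 K\right)^{2} = 4 K^{2}$)
$\frac{1}{X{\left(d{\left(12,-12 \right)},270 \right)}} = \frac{1}{4 \cdot 270^{2}} = \frac{1}{4 \cdot 72900} = \frac{1}{291600}$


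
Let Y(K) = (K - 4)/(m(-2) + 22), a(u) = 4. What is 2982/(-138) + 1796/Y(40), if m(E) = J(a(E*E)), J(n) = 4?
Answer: 264029/207 ≈ 1275.5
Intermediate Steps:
m(E) = 4
Y(K) = -2/13 + K/26 (Y(K) = (K - 4)/(4 + 22) = (-4 + K)/26 = (-4 + K)*(1/26) = -2/13 + K/26)
2982/(-138) + 1796/Y(40) = 2982/(-138) + 1796/(-2/13 + (1/26)*40) = 2982*(-1/138) + 1796/(-2/13 + 20/13) = -497/23 + 1796/(18/13) = -497/23 + 1796*(13/18) = -497/23 + 11674/9 = 264029/207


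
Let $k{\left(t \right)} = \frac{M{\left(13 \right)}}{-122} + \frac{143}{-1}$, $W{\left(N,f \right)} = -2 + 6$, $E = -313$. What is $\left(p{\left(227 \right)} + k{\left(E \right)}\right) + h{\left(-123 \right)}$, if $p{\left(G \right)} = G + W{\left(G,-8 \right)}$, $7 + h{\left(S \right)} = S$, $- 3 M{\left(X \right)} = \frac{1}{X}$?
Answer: $- \frac{199835}{4758} \approx -42.0$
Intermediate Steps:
$M{\left(X \right)} = - \frac{1}{3 X}$
$h{\left(S \right)} = -7 + S$
$W{\left(N,f \right)} = 4$
$k{\left(t \right)} = - \frac{680393}{4758}$ ($k{\left(t \right)} = \frac{\left(- \frac{1}{3}\right) \frac{1}{13}}{-122} + \frac{143}{-1} = \left(- \frac{1}{3}\right) \frac{1}{13} \left(- \frac{1}{122}\right) + 143 \left(-1\right) = \left(- \frac{1}{39}\right) \left(- \frac{1}{122}\right) - 143 = \frac{1}{4758} - 143 = - \frac{680393}{4758}$)
$p{\left(G \right)} = 4 + G$ ($p{\left(G \right)} = G + 4 = 4 + G$)
$\left(p{\left(227 \right)} + k{\left(E \right)}\right) + h{\left(-123 \right)} = \left(\left(4 + 227\right) - \frac{680393}{4758}\right) - 130 = \left(231 - \frac{680393}{4758}\right) - 130 = \frac{418705}{4758} - 130 = - \frac{199835}{4758}$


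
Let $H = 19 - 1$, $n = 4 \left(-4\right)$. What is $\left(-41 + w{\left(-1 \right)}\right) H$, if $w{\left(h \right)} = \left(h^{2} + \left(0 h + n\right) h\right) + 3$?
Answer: $-378$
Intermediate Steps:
$n = -16$
$H = 18$
$w{\left(h \right)} = 3 + h^{2} - 16 h$ ($w{\left(h \right)} = \left(h^{2} + \left(0 h - 16\right) h\right) + 3 = \left(h^{2} + \left(0 - 16\right) h\right) + 3 = \left(h^{2} - 16 h\right) + 3 = 3 + h^{2} - 16 h$)
$\left(-41 + w{\left(-1 \right)}\right) H = \left(-41 + \left(3 + \left(-1\right)^{2} - -16\right)\right) 18 = \left(-41 + \left(3 + 1 + 16\right)\right) 18 = \left(-41 + 20\right) 18 = \left(-21\right) 18 = -378$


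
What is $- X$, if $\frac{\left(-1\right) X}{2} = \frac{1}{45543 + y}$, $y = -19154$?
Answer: $\frac{2}{26389} \approx 7.5789 \cdot 10^{-5}$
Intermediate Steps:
$X = - \frac{2}{26389}$ ($X = - \frac{2}{45543 - 19154} = - \frac{2}{26389} \approx -7.5789 \cdot 10^{-5}$)
$- X = \left(-1\right) \left(- \frac{2}{26389}\right) = \frac{2}{26389}$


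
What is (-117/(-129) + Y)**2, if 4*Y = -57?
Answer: 5267025/29584 ≈ 178.04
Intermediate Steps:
Y = -57/4 (Y = (1/4)*(-57) = -57/4 ≈ -14.250)
(-117/(-129) + Y)**2 = (-117/(-129) - 57/4)**2 = (-117*(-1/129) - 57/4)**2 = (39/43 - 57/4)**2 = (-2295/172)**2 = 5267025/29584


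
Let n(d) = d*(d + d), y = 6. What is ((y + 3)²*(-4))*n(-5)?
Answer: -16200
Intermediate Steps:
n(d) = 2*d² (n(d) = d*(2*d) = 2*d²)
((y + 3)²*(-4))*n(-5) = ((6 + 3)²*(-4))*(2*(-5)²) = (9²*(-4))*(2*25) = (81*(-4))*50 = -324*50 = -16200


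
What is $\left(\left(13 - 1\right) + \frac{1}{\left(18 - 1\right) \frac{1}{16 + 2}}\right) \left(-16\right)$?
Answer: $- \frac{3552}{17} \approx -208.94$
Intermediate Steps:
$\left(\left(13 - 1\right) + \frac{1}{\left(18 - 1\right) \frac{1}{16 + 2}}\right) \left(-16\right) = \left(12 + \frac{1}{17 \cdot \frac{1}{18}}\right) \left(-16\right) = \left(12 + \frac{1}{\frac{17}{18}}\right) \left(-16\right) = \left(12 + \frac{18}{17}\right) \left(-16\right) = \frac{222}{17} \left(-16\right) = - \frac{3552}{17}$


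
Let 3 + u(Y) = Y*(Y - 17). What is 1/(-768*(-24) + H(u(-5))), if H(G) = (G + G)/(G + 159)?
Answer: 133/2451563 ≈ 5.4251e-5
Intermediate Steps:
u(Y) = -3 + Y*(-17 + Y) (u(Y) = -3 + Y*(Y - 17) = -3 + Y*(-17 + Y))
H(G) = 2*G/(159 + G) (H(G) = (2*G)/(159 + G) = 2*G/(159 + G))
1/(-768*(-24) + H(u(-5))) = 1/(-768*(-24) + 2*(-3 + (-5)**2 - 17*(-5))/(159 + (-3 + (-5)**2 - 17*(-5)))) = 1/(18432 + 2*(-3 + 25 + 85)/(159 + (-3 + 25 + 85))) = 1/(18432 + 2*107/(159 + 107)) = 1/(18432 + 2*107/266) = 1/(18432 + 2*107*(1/266)) = 1/(18432 + 107/133) = 1/(2451563/133) = 133/2451563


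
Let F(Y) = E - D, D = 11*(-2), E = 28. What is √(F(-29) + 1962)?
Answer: 2*√503 ≈ 44.855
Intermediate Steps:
D = -22
F(Y) = 50 (F(Y) = 28 - 1*(-22) = 28 + 22 = 50)
√(F(-29) + 1962) = √(50 + 1962) = √2012 = 2*√503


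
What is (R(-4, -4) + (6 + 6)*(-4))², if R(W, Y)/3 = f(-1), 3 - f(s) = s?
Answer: 1296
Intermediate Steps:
f(s) = 3 - s
R(W, Y) = 12 (R(W, Y) = 3*(3 - 1*(-1)) = 3*(3 + 1) = 3*4 = 12)
(R(-4, -4) + (6 + 6)*(-4))² = (12 + (6 + 6)*(-4))² = (12 + 12*(-4))² = (12 - 48)² = (-36)² = 1296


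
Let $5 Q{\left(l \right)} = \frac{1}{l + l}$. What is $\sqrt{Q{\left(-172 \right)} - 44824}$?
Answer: $\frac{i \sqrt{33151830830}}{860} \approx 211.72 i$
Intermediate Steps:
$Q{\left(l \right)} = \frac{1}{10 l}$ ($Q{\left(l \right)} = \frac{1}{5 \left(l + l\right)} = \frac{1}{5 \cdot 2 l} = \frac{\frac{1}{2} \frac{1}{l}}{5} = \frac{1}{10 l}$)
$\sqrt{Q{\left(-172 \right)} - 44824} = \sqrt{\frac{1}{10 \left(-172\right)} - 44824} = \sqrt{\frac{1}{10} \left(- \frac{1}{172}\right) - 44824} = \sqrt{- \frac{1}{1720} - 44824} = \sqrt{- \frac{77097281}{1720}} = \frac{i \sqrt{33151830830}}{860}$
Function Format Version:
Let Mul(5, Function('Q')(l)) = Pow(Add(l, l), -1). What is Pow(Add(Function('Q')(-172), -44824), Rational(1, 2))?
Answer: Mul(Rational(1, 860), I, Pow(33151830830, Rational(1, 2))) ≈ Mul(211.72, I)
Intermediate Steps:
Function('Q')(l) = Mul(Rational(1, 10), Pow(l, -1)) (Function('Q')(l) = Mul(Rational(1, 5), Pow(Add(l, l), -1)) = Mul(Rational(1, 5), Pow(Mul(2, l), -1)) = Mul(Rational(1, 5), Mul(Rational(1, 2), Pow(l, -1))) = Mul(Rational(1, 10), Pow(l, -1)))
Pow(Add(Function('Q')(-172), -44824), Rational(1, 2)) = Pow(Add(Mul(Rational(1, 10), Pow(-172, -1)), -44824), Rational(1, 2)) = Pow(Add(Mul(Rational(1, 10), Rational(-1, 172)), -44824), Rational(1, 2)) = Pow(Add(Rational(-1, 1720), -44824), Rational(1, 2)) = Pow(Rational(-77097281, 1720), Rational(1, 2)) = Mul(Rational(1, 860), I, Pow(33151830830, Rational(1, 2)))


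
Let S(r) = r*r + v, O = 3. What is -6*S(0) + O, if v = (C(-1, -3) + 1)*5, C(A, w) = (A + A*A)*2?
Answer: -27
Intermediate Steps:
C(A, w) = 2*A + 2*A² (C(A, w) = (A + A²)*2 = 2*A + 2*A²)
v = 5 (v = (2*(-1)*(1 - 1) + 1)*5 = (2*(-1)*0 + 1)*5 = (0 + 1)*5 = 1*5 = 5)
S(r) = 5 + r² (S(r) = r*r + 5 = r² + 5 = 5 + r²)
-6*S(0) + O = -6*(5 + 0²) + 3 = -6*(5 + 0) + 3 = -6*5 + 3 = -30 + 3 = -27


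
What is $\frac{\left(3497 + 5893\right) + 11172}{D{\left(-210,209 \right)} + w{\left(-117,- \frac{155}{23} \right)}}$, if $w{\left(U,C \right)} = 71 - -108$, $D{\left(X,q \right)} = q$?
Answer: $\frac{10281}{194} \approx 52.995$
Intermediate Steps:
$w{\left(U,C \right)} = 179$ ($w{\left(U,C \right)} = 71 + 108 = 179$)
$\frac{\left(3497 + 5893\right) + 11172}{D{\left(-210,209 \right)} + w{\left(-117,- \frac{155}{23} \right)}} = \frac{\left(3497 + 5893\right) + 11172}{209 + 179} = \frac{9390 + 11172}{388} = 20562 \cdot \frac{1}{388} = \frac{10281}{194}$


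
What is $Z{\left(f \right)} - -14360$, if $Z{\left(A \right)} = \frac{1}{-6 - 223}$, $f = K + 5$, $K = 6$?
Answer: $\frac{3288439}{229} \approx 14360.0$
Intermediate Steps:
$f = 11$ ($f = 6 + 5 = 11$)
$Z{\left(A \right)} = - \frac{1}{229}$ ($Z{\left(A \right)} = \frac{1}{-229} = - \frac{1}{229}$)
$Z{\left(f \right)} - -14360 = - \frac{1}{229} - -14360 = - \frac{1}{229} + 14360 = \frac{3288439}{229}$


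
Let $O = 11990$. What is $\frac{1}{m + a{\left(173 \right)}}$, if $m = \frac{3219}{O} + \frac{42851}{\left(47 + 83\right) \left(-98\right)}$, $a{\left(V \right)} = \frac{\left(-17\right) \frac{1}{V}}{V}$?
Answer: $- \frac{457173256540}{1415223278067} \approx -0.32304$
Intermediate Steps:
$a{\left(V \right)} = - \frac{17}{V^{2}}$
$m = - \frac{47277343}{15275260}$ ($m = \frac{3219}{11990} + \frac{42851}{\left(47 + 83\right) \left(-98\right)} = 3219 \cdot \frac{1}{11990} + \frac{42851}{130 \left(-98\right)} = \frac{3219}{11990} + \frac{42851}{-12740} = \frac{3219}{11990} + 42851 \left(- \frac{1}{12740}\right) = \frac{3219}{11990} - \frac{42851}{12740} = - \frac{47277343}{15275260} \approx -3.095$)
$\frac{1}{m + a{\left(173 \right)}} = \frac{1}{- \frac{47277343}{15275260} - \frac{17}{29929}} = \frac{1}{- \frac{1415223278067}{457173256540}} = - \frac{457173256540}{1415223278067}$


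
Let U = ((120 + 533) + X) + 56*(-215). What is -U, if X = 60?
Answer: 11327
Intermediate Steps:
U = -11327 (U = ((120 + 533) + 60) + 56*(-215) = (653 + 60) - 12040 = 713 - 12040 = -11327)
-U = -1*(-11327) = 11327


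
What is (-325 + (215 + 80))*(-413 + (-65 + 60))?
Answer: 12540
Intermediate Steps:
(-325 + (215 + 80))*(-413 + (-65 + 60)) = (-325 + 295)*(-413 - 5) = -30*(-418) = 12540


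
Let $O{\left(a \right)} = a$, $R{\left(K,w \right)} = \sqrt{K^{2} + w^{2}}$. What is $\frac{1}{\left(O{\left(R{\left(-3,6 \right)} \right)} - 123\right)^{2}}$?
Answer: $\frac{1}{9 \left(41 - \sqrt{5}\right)^{2}} \approx 7.3944 \cdot 10^{-5}$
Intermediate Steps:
$\frac{1}{\left(O{\left(R{\left(-3,6 \right)} \right)} - 123\right)^{2}} = \frac{1}{\left(\sqrt{\left(-3\right)^{2} + 6^{2}} - 123\right)^{2}} = \frac{1}{\left(\sqrt{9 + 36} - 123\right)^{2}} = \frac{1}{\left(\sqrt{45} - 123\right)^{2}} = \frac{1}{\left(3 \sqrt{5} - 123\right)^{2}} = \frac{1}{\left(-123 + 3 \sqrt{5}\right)^{2}}$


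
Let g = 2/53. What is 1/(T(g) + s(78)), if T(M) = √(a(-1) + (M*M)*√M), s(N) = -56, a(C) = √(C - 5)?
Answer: -2809/(157304 - √53*√(4*√106 + 148877*I*√6)) ≈ -0.01821 - 0.0003671*I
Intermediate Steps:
a(C) = √(-5 + C)
g = 2/53 (g = 2*(1/53) = 2/53 ≈ 0.037736)
T(M) = √(M^(5/2) + I*√6) (T(M) = √(√(-5 - 1) + (M*M)*√M) = √(√(-6) + M²*√M) = √(I*√6 + M^(5/2)) = √(M^(5/2) + I*√6))
1/(T(g) + s(78)) = 1/(√((2/53)^(5/2) + I*√6) - 56) = 1/(√(4*√106/148877 + I*√6) - 56) = 1/(-56 + √(4*√106/148877 + I*√6))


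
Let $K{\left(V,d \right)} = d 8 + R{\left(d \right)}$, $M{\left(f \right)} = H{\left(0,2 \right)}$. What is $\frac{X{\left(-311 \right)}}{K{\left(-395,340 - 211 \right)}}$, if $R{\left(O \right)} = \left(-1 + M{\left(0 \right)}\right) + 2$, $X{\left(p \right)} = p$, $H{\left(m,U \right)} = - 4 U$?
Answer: $- \frac{311}{1025} \approx -0.30341$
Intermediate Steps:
$M{\left(f \right)} = -8$ ($M{\left(f \right)} = \left(-4\right) 2 = -8$)
$R{\left(O \right)} = -7$ ($R{\left(O \right)} = \left(-1 - 8\right) + 2 = -9 + 2 = -7$)
$K{\left(V,d \right)} = -7 + 8 d$ ($K{\left(V,d \right)} = d 8 - 7 = 8 d - 7 = -7 + 8 d$)
$\frac{X{\left(-311 \right)}}{K{\left(-395,340 - 211 \right)}} = - \frac{311}{-7 + 8 \left(340 - 211\right)} = - \frac{311}{-7 + 8 \cdot 129} = - \frac{311}{-7 + 1032} = - \frac{311}{1025}$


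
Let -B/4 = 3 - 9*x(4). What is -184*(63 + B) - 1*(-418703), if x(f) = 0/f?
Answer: 409319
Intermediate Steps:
x(f) = 0
B = -12 (B = -4*(3 - 9*0) = -4*(3 + 0) = -4*3 = -12)
-184*(63 + B) - 1*(-418703) = -184*(63 - 12) - 1*(-418703) = -184*51 + 418703 = -9384 + 418703 = 409319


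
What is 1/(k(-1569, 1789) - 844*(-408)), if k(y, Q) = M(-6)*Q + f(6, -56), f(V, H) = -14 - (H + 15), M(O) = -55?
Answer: 1/245984 ≈ 4.0653e-6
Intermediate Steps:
f(V, H) = -29 - H (f(V, H) = -14 - (15 + H) = -14 + (-15 - H) = -29 - H)
k(y, Q) = 27 - 55*Q (k(y, Q) = -55*Q + (-29 - 1*(-56)) = -55*Q + (-29 + 56) = -55*Q + 27 = 27 - 55*Q)
1/(k(-1569, 1789) - 844*(-408)) = 1/((27 - 55*1789) - 844*(-408)) = 1/((27 - 98395) + 344352) = 1/(-98368 + 344352) = 1/245984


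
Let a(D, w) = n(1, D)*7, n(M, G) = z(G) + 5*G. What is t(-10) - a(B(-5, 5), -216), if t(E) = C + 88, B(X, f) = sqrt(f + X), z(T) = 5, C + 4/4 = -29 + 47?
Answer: 70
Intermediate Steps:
C = 17 (C = -1 + (-29 + 47) = -1 + 18 = 17)
n(M, G) = 5 + 5*G
B(X, f) = sqrt(X + f)
a(D, w) = 35 + 35*D (a(D, w) = (5 + 5*D)*7 = 35 + 35*D)
t(E) = 105 (t(E) = 17 + 88 = 105)
t(-10) - a(B(-5, 5), -216) = 105 - (35 + 35*sqrt(-5 + 5)) = 105 - (35 + 35*sqrt(0)) = 105 - (35 + 35*0) = 105 - (35 + 0) = 105 - 1*35 = 105 - 35 = 70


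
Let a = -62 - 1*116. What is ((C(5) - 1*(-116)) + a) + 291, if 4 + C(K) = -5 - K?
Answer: 215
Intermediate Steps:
C(K) = -9 - K (C(K) = -4 + (-5 - K) = -9 - K)
a = -178 (a = -62 - 116 = -178)
((C(5) - 1*(-116)) + a) + 291 = (((-9 - 1*5) - 1*(-116)) - 178) + 291 = (((-9 - 5) + 116) - 178) + 291 = ((-14 + 116) - 178) + 291 = (102 - 178) + 291 = -76 + 291 = 215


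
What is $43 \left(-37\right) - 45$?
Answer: $-1636$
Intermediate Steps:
$43 \left(-37\right) - 45 = -1591 - 45 = -1636$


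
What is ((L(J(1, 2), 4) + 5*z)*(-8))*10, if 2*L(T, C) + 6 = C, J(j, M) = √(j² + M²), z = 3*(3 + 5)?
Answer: -9520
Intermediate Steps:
z = 24 (z = 3*8 = 24)
J(j, M) = √(M² + j²)
L(T, C) = -3 + C/2
((L(J(1, 2), 4) + 5*z)*(-8))*10 = (((-3 + (½)*4) + 5*24)*(-8))*10 = (((-3 + 2) + 120)*(-8))*10 = ((-1 + 120)*(-8))*10 = (119*(-8))*10 = -952*10 = -9520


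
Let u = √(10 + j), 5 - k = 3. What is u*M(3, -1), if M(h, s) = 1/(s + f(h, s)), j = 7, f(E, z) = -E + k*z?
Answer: -√17/6 ≈ -0.68718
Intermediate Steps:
k = 2 (k = 5 - 1*3 = 5 - 3 = 2)
f(E, z) = -E + 2*z
u = √17 (u = √(10 + 7) = √17 ≈ 4.1231)
M(h, s) = 1/(-h + 3*s) (M(h, s) = 1/(s + (-h + 2*s)) = 1/(-h + 3*s))
u*M(3, -1) = √17/(-1*3 + 3*(-1)) = √17/(-3 - 3) = √17/(-6) = √17*(-⅙) = -√17/6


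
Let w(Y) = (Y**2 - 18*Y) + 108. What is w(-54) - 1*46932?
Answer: -42936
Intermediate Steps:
w(Y) = 108 + Y**2 - 18*Y
w(-54) - 1*46932 = (108 + (-54)**2 - 18*(-54)) - 1*46932 = (108 + 2916 + 972) - 46932 = 3996 - 46932 = -42936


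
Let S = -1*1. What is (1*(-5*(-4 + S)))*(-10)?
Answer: -250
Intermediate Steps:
S = -1
(1*(-5*(-4 + S)))*(-10) = (1*(-5*(-4 - 1)))*(-10) = (1*(-5*(-5)))*(-10) = (1*25)*(-10) = 25*(-10) = -250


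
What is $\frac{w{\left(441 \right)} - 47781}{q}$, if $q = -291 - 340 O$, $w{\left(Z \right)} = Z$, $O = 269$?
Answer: $\frac{47340}{91751} \approx 0.51596$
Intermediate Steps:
$q = -91751$ ($q = -291 - 91460 = -91751$)
$\frac{w{\left(441 \right)} - 47781}{q} = \frac{441 - 47781}{-91751} = \left(-47340\right) \left(- \frac{1}{91751}\right) = \frac{47340}{91751}$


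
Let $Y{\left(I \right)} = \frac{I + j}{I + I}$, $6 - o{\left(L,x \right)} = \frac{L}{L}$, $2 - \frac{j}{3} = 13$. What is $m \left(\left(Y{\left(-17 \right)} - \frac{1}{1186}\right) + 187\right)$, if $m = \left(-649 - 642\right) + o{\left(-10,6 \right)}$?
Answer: $- \frac{2443353061}{10081} \approx -2.4237 \cdot 10^{5}$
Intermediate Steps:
$j = -33$ ($j = 6 - 39 = -33$)
$o{\left(L,x \right)} = 5$ ($o{\left(L,x \right)} = 6 - \frac{L}{L} = 6 - 1 = 5$)
$Y{\left(I \right)} = \frac{-33 + I}{2 I}$ ($Y{\left(I \right)} = \frac{I - 33}{I + I} = \frac{-33 + I}{2 I}$)
$m = -1286$ ($m = \left(-649 - 642\right) + 5 = -1291 + 5 = -1286$)
$m \left(\left(Y{\left(-17 \right)} - \frac{1}{1186}\right) + 187\right) = - 1286 \left(\left(\frac{-33 - 17}{2 \left(-17\right)} - \frac{1}{1186}\right) + 187\right) = - 1286 \left(\left(\frac{1}{2} \left(- \frac{1}{17}\right) \left(-50\right) - \frac{1}{1186}\right) + 187\right) = - 1286 \left(\left(\frac{25}{17} - \frac{1}{1186}\right) + 187\right) = - 1286 \left(\frac{29633}{20162} + 187\right) = \left(-1286\right) \frac{3799927}{20162} = - \frac{2443353061}{10081}$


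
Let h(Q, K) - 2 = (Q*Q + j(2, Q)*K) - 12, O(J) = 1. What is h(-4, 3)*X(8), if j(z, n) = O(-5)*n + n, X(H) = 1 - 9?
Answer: 144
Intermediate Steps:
X(H) = -8
j(z, n) = 2*n (j(z, n) = 1*n + n = n + n = 2*n)
h(Q, K) = -10 + Q**2 + 2*K*Q (h(Q, K) = 2 + ((Q*Q + (2*Q)*K) - 12) = 2 + ((Q**2 + 2*K*Q) - 12) = 2 + (-12 + Q**2 + 2*K*Q) = -10 + Q**2 + 2*K*Q)
h(-4, 3)*X(8) = (-10 + (-4)**2 + 2*3*(-4))*(-8) = (-10 + 16 - 24)*(-8) = -18*(-8) = 144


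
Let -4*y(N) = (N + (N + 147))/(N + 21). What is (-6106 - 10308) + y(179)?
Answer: -2626341/160 ≈ -16415.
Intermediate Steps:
y(N) = -(147 + 2*N)/(4*(21 + N)) (y(N) = -(N + (N + 147))/(4*(N + 21)) = -(N + (147 + N))/(4*(21 + N)) = -(147 + 2*N)/(4*(21 + N)))
(-6106 - 10308) + y(179) = (-6106 - 10308) + (-147 - 2*179)/(4*(21 + 179)) = -16414 + (¼)*(-147 - 358)/200 = -16414 + (¼)*(1/200)*(-505) = -16414 - 101/160 = -2626341/160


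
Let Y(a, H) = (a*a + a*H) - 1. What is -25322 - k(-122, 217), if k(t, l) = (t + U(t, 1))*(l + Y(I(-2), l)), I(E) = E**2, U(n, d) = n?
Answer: 243078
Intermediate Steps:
Y(a, H) = -1 + a**2 + H*a (Y(a, H) = (a**2 + H*a) - 1 = -1 + a**2 + H*a)
k(t, l) = 2*t*(15 + 5*l) (k(t, l) = (t + t)*(l + (-1 + ((-2)**2)**2 + l*(-2)**2)) = (2*t)*(l + (-1 + 4**2 + l*4)) = (2*t)*(l + (-1 + 16 + 4*l)) = (2*t)*(l + (15 + 4*l)) = (2*t)*(15 + 5*l) = 2*t*(15 + 5*l))
-25322 - k(-122, 217) = -25322 - 10*(-122)*(3 + 217) = -25322 - 10*(-122)*220 = -25322 - 1*(-268400) = -25322 + 268400 = 243078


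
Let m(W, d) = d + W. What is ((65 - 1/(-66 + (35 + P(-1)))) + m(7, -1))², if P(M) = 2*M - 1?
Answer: 5832225/1156 ≈ 5045.2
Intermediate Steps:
P(M) = -1 + 2*M
m(W, d) = W + d
((65 - 1/(-66 + (35 + P(-1)))) + m(7, -1))² = ((65 - 1/(-66 + (35 + (-1 + 2*(-1))))) + (7 - 1))² = ((65 - 1/(-66 + (35 + (-1 - 2)))) + 6)² = ((65 - 1/(-66 + (35 - 3))) + 6)² = ((65 - 1/(-66 + 32)) + 6)² = ((65 - 1/(-34)) + 6)² = ((65 - 1*(-1/34)) + 6)² = ((65 + 1/34) + 6)² = (2211/34 + 6)² = (2415/34)² = 5832225/1156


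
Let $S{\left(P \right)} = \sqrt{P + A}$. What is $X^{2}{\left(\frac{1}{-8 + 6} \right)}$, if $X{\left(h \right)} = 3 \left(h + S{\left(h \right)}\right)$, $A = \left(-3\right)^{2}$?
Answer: $\frac{315}{4} - \frac{9 \sqrt{34}}{2} \approx 52.511$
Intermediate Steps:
$A = 9$
$S{\left(P \right)} = \sqrt{9 + P}$ ($S{\left(P \right)} = \sqrt{P + 9} = \sqrt{9 + P}$)
$X{\left(h \right)} = 3 h + 3 \sqrt{9 + h}$ ($X{\left(h \right)} = 3 \left(h + \sqrt{9 + h}\right) = 3 h + 3 \sqrt{9 + h}$)
$X^{2}{\left(\frac{1}{-8 + 6} \right)} = \left(\frac{3}{-8 + 6} + 3 \sqrt{9 + \frac{1}{-8 + 6}}\right)^{2} = \left(\frac{3}{-2} + 3 \sqrt{9 + \frac{1}{-2}}\right)^{2} = \left(3 \left(- \frac{1}{2}\right) + 3 \sqrt{9 - \frac{1}{2}}\right)^{2} = \left(- \frac{3}{2} + 3 \sqrt{\frac{17}{2}}\right)^{2} = \left(- \frac{3}{2} + 3 \frac{\sqrt{34}}{2}\right)^{2} = \left(- \frac{3}{2} + \frac{3 \sqrt{34}}{2}\right)^{2}$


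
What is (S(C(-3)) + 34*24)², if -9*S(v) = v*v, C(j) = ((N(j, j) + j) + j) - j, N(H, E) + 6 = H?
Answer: 640000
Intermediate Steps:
N(H, E) = -6 + H
C(j) = -6 + 2*j (C(j) = (((-6 + j) + j) + j) - j = ((-6 + 2*j) + j) - j = (-6 + 3*j) - j = -6 + 2*j)
S(v) = -v²/9 (S(v) = -v*v/9 = -v²/9)
(S(C(-3)) + 34*24)² = (-(-6 + 2*(-3))²/9 + 34*24)² = (-(-6 - 6)²/9 + 816)² = (-⅑*(-12)² + 816)² = (-⅑*144 + 816)² = (-16 + 816)² = 800² = 640000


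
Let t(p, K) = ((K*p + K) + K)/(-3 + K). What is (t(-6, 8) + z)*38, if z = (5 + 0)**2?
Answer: 3534/5 ≈ 706.80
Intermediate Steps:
t(p, K) = (2*K + K*p)/(-3 + K) (t(p, K) = ((K + K*p) + K)/(-3 + K) = (2*K + K*p)/(-3 + K))
z = 25 (z = 5**2 = 25)
(t(-6, 8) + z)*38 = (8*(2 - 6)/(-3 + 8) + 25)*38 = (8*(-4)/5 + 25)*38 = (8*(1/5)*(-4) + 25)*38 = (-32/5 + 25)*38 = (93/5)*38 = 3534/5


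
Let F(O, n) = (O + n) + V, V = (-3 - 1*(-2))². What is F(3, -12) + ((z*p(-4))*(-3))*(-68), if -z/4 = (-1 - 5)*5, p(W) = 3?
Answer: 73432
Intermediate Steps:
V = 1 (V = (-3 + 2)² = (-1)² = 1)
z = 120 (z = -4*(-1 - 5)*5 = -(-24)*5 = -4*(-30) = 120)
F(O, n) = 1 + O + n (F(O, n) = (O + n) + 1 = 1 + O + n)
F(3, -12) + ((z*p(-4))*(-3))*(-68) = (1 + 3 - 12) + ((120*3)*(-3))*(-68) = -8 + (360*(-3))*(-68) = -8 - 1080*(-68) = -8 + 73440 = 73432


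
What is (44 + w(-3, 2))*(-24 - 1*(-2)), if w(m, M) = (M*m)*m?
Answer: -1364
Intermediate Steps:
w(m, M) = M*m²
(44 + w(-3, 2))*(-24 - 1*(-2)) = (44 + 2*(-3)²)*(-24 - 1*(-2)) = (44 + 2*9)*(-24 + 2) = (44 + 18)*(-22) = 62*(-22) = -1364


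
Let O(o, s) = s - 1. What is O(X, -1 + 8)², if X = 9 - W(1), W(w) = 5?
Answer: 36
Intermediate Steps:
X = 4 (X = 9 - 1*5 = 9 - 5 = 4)
O(o, s) = -1 + s
O(X, -1 + 8)² = (-1 + (-1 + 8))² = (-1 + 7)² = 6² = 36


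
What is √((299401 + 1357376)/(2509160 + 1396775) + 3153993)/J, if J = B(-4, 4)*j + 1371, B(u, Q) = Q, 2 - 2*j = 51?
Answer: 12*√334155270112301055/4972255255 ≈ 1.3951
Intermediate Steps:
j = -49/2 (j = 1 - ½*51 = 1 - 51/2 = -49/2 ≈ -24.500)
J = 1273 (J = 4*(-49/2) + 1371 = -98 + 1371 = 1273)
√((299401 + 1357376)/(2509160 + 1396775) + 3153993)/J = √((299401 + 1357376)/(2509160 + 1396775) + 3153993)/1273 = √(1656777/3905935 + 3153993)*(1/1273) = √(12319293305232/3905935)*(1/1273) = (12*√334155270112301055/3905935)*(1/1273) = 12*√334155270112301055/4972255255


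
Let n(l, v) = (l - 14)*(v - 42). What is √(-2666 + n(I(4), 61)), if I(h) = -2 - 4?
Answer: I*√3046 ≈ 55.191*I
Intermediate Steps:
I(h) = -6
n(l, v) = (-42 + v)*(-14 + l) (n(l, v) = (-14 + l)*(-42 + v) = (-42 + v)*(-14 + l))
√(-2666 + n(I(4), 61)) = √(-2666 + (588 - 42*(-6) - 14*61 - 6*61)) = √(-2666 + (588 + 252 - 854 - 366)) = √(-2666 - 380) = √(-3046) = I*√3046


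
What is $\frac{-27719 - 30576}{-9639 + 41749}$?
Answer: $- \frac{11659}{6422} \approx -1.8155$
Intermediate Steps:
$\frac{-27719 - 30576}{-9639 + 41749} = - \frac{58295}{32110} = \left(-58295\right) \frac{1}{32110} = - \frac{11659}{6422}$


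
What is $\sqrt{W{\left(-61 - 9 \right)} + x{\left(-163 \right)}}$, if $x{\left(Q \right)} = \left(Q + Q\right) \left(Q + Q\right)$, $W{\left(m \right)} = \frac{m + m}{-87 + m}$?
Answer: $\frac{4 \sqrt{163726194}}{157} \approx 326.0$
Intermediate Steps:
$W{\left(m \right)} = \frac{2 m}{-87 + m}$
$x{\left(Q \right)} = 4 Q^{2}$ ($x{\left(Q \right)} = 2 Q 2 Q = 4 Q^{2}$)
$\sqrt{W{\left(-61 - 9 \right)} + x{\left(-163 \right)}} = \sqrt{\frac{2 \left(-61 - 9\right)}{-87 - 70} + 4 \left(-163\right)^{2}} = \sqrt{\frac{2 \left(-61 - 9\right)}{-87 - 70} + 4 \cdot 26569} = \sqrt{2 \left(-70\right) \frac{1}{-87 - 70} + 106276} = \sqrt{2 \left(-70\right) \frac{1}{-157} + 106276} = \sqrt{2 \left(-70\right) \left(- \frac{1}{157}\right) + 106276} = \sqrt{\frac{140}{157} + 106276} = \sqrt{\frac{16685472}{157}} = \frac{4 \sqrt{163726194}}{157}$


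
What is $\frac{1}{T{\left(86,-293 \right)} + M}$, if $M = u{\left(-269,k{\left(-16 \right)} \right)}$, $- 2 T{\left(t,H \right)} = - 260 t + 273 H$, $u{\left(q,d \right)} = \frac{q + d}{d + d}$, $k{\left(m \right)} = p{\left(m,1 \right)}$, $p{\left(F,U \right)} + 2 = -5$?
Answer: $\frac{14}{716719} \approx 1.9533 \cdot 10^{-5}$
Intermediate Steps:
$p{\left(F,U \right)} = -7$ ($p{\left(F,U \right)} = -2 - 5 = -7$)
$k{\left(m \right)} = -7$
$u{\left(q,d \right)} = \frac{d + q}{2 d}$
$T{\left(t,H \right)} = 130 t - \frac{273 H}{2}$ ($T{\left(t,H \right)} = - \frac{- 260 t + 273 H}{2} = 130 t - \frac{273 H}{2}$)
$M = \frac{138}{7}$ ($M = \frac{-7 - 269}{2 \left(-7\right)} = \frac{1}{2} \left(- \frac{1}{7}\right) \left(-276\right) = \frac{138}{7} \approx 19.714$)
$\frac{1}{T{\left(86,-293 \right)} + M} = \frac{1}{\left(130 \cdot 86 - - \frac{79989}{2}\right) + \frac{138}{7}} = \frac{1}{\left(11180 + \frac{79989}{2}\right) + \frac{138}{7}} = \frac{1}{\frac{102349}{2} + \frac{138}{7}} = \frac{1}{\frac{716719}{14}} = \frac{14}{716719}$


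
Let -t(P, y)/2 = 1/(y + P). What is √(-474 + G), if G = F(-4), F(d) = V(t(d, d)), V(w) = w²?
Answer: I*√7583/4 ≈ 21.77*I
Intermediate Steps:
t(P, y) = -2/(P + y) (t(P, y) = -2/(y + P) = -2/(P + y))
F(d) = d⁻² (F(d) = (-2/(d + d))² = (-2*1/(2*d))² = (-1/d)² = d⁻²)
G = 1/16 (G = (-4)⁻² = 1/16 ≈ 0.062500)
√(-474 + G) = √(-474 + 1/16) = √(-7583/16) = I*√7583/4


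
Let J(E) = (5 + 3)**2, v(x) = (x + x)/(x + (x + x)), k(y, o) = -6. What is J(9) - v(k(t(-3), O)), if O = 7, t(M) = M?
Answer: 190/3 ≈ 63.333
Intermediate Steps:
v(x) = 2/3 (v(x) = (2*x)/(x + 2*x) = (2*x)/((3*x)) = (2*x)*(1/(3*x)) = 2/3)
J(E) = 64 (J(E) = 8**2 = 64)
J(9) - v(k(t(-3), O)) = 64 - 1*2/3 = 64 - 2/3 = 190/3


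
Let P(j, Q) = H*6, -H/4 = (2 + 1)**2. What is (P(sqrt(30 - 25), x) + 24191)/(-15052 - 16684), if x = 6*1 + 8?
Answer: -23975/31736 ≈ -0.75545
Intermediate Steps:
H = -36 (H = -4*(2 + 1)**2 = -4*3**2 = -4*9 = -36)
x = 14 (x = 6 + 8 = 14)
P(j, Q) = -216 (P(j, Q) = -36*6 = -216)
(P(sqrt(30 - 25), x) + 24191)/(-15052 - 16684) = (-216 + 24191)/(-15052 - 16684) = 23975/(-31736) = 23975*(-1/31736) = -23975/31736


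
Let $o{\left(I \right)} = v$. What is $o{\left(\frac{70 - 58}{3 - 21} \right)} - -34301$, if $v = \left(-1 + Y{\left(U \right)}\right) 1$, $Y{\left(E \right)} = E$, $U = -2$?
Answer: $34298$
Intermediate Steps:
$v = -3$ ($v = \left(-1 - 2\right) 1 = \left(-3\right) 1 = -3$)
$o{\left(I \right)} = -3$
$o{\left(\frac{70 - 58}{3 - 21} \right)} - -34301 = -3 - -34301 = -3 + 34301 = 34298$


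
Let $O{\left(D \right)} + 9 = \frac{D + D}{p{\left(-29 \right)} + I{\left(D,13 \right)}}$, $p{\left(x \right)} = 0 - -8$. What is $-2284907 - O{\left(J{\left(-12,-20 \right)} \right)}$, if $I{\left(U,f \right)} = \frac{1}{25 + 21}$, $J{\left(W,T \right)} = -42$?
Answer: $- \frac{281041166}{123} \approx -2.2849 \cdot 10^{6}$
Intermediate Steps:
$p{\left(x \right)} = 8$ ($p{\left(x \right)} = 0 + 8 = 8$)
$I{\left(U,f \right)} = \frac{1}{46}$
$O{\left(D \right)} = -9 + \frac{92 D}{369}$ ($O{\left(D \right)} = -9 + \frac{D + D}{8 + \frac{1}{46}} = -9 + \frac{2 D}{\frac{369}{46}} = -9 + 2 D \frac{46}{369} = -9 + \frac{92 D}{369}$)
$-2284907 - O{\left(J{\left(-12,-20 \right)} \right)} = -2284907 - \left(-9 + \frac{92}{369} \left(-42\right)\right) = -2284907 - \left(-9 - \frac{1288}{123}\right) = -2284907 - - \frac{2395}{123} = -2284907 + \frac{2395}{123} = - \frac{281041166}{123}$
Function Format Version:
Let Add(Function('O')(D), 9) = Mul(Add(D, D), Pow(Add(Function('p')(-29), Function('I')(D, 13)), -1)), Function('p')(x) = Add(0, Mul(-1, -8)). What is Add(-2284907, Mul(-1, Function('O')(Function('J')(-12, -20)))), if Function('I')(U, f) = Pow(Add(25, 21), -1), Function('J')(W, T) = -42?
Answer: Rational(-281041166, 123) ≈ -2.2849e+6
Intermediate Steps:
Function('p')(x) = 8 (Function('p')(x) = Add(0, 8) = 8)
Function('I')(U, f) = Rational(1, 46) (Function('I')(U, f) = Pow(46, -1) = Rational(1, 46))
Function('O')(D) = Add(-9, Mul(Rational(92, 369), D)) (Function('O')(D) = Add(-9, Mul(Add(D, D), Pow(Add(8, Rational(1, 46)), -1))) = Add(-9, Mul(Mul(2, D), Pow(Rational(369, 46), -1))) = Add(-9, Mul(Mul(2, D), Rational(46, 369))) = Add(-9, Mul(Rational(92, 369), D)))
Add(-2284907, Mul(-1, Function('O')(Function('J')(-12, -20)))) = Add(-2284907, Mul(-1, Add(-9, Mul(Rational(92, 369), -42)))) = Add(-2284907, Mul(-1, Add(-9, Rational(-1288, 123)))) = Add(-2284907, Mul(-1, Rational(-2395, 123))) = Add(-2284907, Rational(2395, 123)) = Rational(-281041166, 123)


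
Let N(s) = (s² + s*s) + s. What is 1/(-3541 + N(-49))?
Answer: 1/1212 ≈ 0.00082508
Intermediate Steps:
N(s) = s + 2*s² (N(s) = (s² + s²) + s = 2*s² + s = s + 2*s²)
1/(-3541 + N(-49)) = 1/(-3541 - 49*(1 + 2*(-49))) = 1/(-3541 - 49*(1 - 98)) = 1/(-3541 - 49*(-97)) = 1/(-3541 + 4753) = 1/1212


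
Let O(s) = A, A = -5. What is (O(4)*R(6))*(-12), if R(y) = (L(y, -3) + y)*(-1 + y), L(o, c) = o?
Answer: 3600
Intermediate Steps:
O(s) = -5
R(y) = 2*y*(-1 + y) (R(y) = (y + y)*(-1 + y) = (2*y)*(-1 + y) = 2*y*(-1 + y))
(O(4)*R(6))*(-12) = -10*6*(-1 + 6)*(-12) = -10*6*5*(-12) = -5*60*(-12) = -300*(-12) = 3600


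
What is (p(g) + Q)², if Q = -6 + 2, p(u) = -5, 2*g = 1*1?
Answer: 81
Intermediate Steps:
g = ½ (g = (1*1)/2 = (½)*1 = ½ ≈ 0.50000)
Q = -4
(p(g) + Q)² = (-5 - 4)² = (-9)² = 81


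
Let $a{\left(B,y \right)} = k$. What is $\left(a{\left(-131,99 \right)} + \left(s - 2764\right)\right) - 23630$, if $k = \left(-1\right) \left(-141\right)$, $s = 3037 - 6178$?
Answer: $-29394$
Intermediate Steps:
$s = -3141$ ($s = 3037 - 6178 = -3141$)
$k = 141$
$a{\left(B,y \right)} = 141$
$\left(a{\left(-131,99 \right)} + \left(s - 2764\right)\right) - 23630 = \left(141 - 5905\right) - 23630 = -5764 - 23630 = -29394$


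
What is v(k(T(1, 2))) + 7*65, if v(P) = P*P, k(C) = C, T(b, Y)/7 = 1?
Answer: 504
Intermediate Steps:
T(b, Y) = 7 (T(b, Y) = 7*1 = 7)
v(P) = P²
v(k(T(1, 2))) + 7*65 = 7² + 7*65 = 49 + 455 = 504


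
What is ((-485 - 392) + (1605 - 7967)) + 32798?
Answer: 25559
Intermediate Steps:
((-485 - 392) + (1605 - 7967)) + 32798 = (-877 - 6362) + 32798 = -7239 + 32798 = 25559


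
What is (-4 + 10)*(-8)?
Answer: -48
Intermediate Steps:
(-4 + 10)*(-8) = 6*(-8) = -48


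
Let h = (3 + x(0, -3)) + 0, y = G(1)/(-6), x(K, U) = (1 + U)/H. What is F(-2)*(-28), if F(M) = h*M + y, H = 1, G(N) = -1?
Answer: 154/3 ≈ 51.333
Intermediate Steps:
x(K, U) = 1 + U (x(K, U) = (1 + U)/1 = (1 + U)*1 = 1 + U)
y = 1/6 (y = -1/(-6) = -1*(-1/6) = 1/6 ≈ 0.16667)
h = 1 (h = (3 + (1 - 3)) + 0 = (3 - 2) + 0 = 1 + 0 = 1)
F(M) = 1/6 + M (F(M) = 1*M + 1/6 = M + 1/6 = 1/6 + M)
F(-2)*(-28) = (1/6 - 2)*(-28) = -11/6*(-28) = 154/3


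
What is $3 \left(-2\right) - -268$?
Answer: $262$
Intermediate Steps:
$3 \left(-2\right) - -268 = -6 + 268 = 262$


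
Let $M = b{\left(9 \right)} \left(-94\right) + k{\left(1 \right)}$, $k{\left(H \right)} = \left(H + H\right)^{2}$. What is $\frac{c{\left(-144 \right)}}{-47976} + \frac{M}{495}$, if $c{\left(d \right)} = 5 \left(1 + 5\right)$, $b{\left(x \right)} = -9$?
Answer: $\frac{1358825}{791604} \approx 1.7165$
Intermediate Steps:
$k{\left(H \right)} = 4 H^{2}$ ($k{\left(H \right)} = \left(2 H\right)^{2} = 4 H^{2}$)
$c{\left(d \right)} = 30$ ($c{\left(d \right)} = 5 \cdot 6 = 30$)
$M = 850$ ($M = \left(-9\right) \left(-94\right) + 4 \cdot 1^{2} = 846 + 4 \cdot 1 = 846 + 4 = 850$)
$\frac{c{\left(-144 \right)}}{-47976} + \frac{M}{495} = \frac{30}{-47976} + \frac{850}{495} = 30 \left(- \frac{1}{47976}\right) + 850 \cdot \frac{1}{495} = - \frac{5}{7996} + \frac{170}{99} = \frac{1358825}{791604}$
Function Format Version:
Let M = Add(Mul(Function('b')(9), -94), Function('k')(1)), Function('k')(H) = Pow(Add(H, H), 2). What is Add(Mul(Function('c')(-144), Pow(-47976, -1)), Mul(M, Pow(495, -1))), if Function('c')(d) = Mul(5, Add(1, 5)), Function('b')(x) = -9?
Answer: Rational(1358825, 791604) ≈ 1.7165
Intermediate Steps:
Function('k')(H) = Mul(4, Pow(H, 2)) (Function('k')(H) = Pow(Mul(2, H), 2) = Mul(4, Pow(H, 2)))
Function('c')(d) = 30 (Function('c')(d) = Mul(5, 6) = 30)
M = 850 (M = Add(Mul(-9, -94), Mul(4, Pow(1, 2))) = Add(846, Mul(4, 1)) = Add(846, 4) = 850)
Add(Mul(Function('c')(-144), Pow(-47976, -1)), Mul(M, Pow(495, -1))) = Add(Mul(30, Pow(-47976, -1)), Mul(850, Pow(495, -1))) = Add(Mul(30, Rational(-1, 47976)), Mul(850, Rational(1, 495))) = Add(Rational(-5, 7996), Rational(170, 99)) = Rational(1358825, 791604)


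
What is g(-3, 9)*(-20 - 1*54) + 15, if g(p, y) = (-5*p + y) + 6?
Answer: -2205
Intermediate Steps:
g(p, y) = 6 + y - 5*p (g(p, y) = (y - 5*p) + 6 = 6 + y - 5*p)
g(-3, 9)*(-20 - 1*54) + 15 = (6 + 9 - 5*(-3))*(-20 - 1*54) + 15 = (6 + 9 + 15)*(-20 - 54) + 15 = 30*(-74) + 15 = -2220 + 15 = -2205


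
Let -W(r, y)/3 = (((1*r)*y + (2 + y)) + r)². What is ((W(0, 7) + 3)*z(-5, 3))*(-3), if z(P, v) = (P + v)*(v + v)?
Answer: -8640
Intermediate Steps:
z(P, v) = 2*v*(P + v) (z(P, v) = (P + v)*(2*v) = 2*v*(P + v))
W(r, y) = -3*(2 + r + y + r*y)² (W(r, y) = -3*(((1*r)*y + (2 + y)) + r)² = -3*((r*y + (2 + y)) + r)² = -3*((2 + y + r*y) + r)² = -3*(2 + r + y + r*y)²)
((W(0, 7) + 3)*z(-5, 3))*(-3) = ((-3*(2 + 0 + 7 + 0*7)² + 3)*(2*3*(-5 + 3)))*(-3) = ((-3*(2 + 0 + 7 + 0)² + 3)*(2*3*(-2)))*(-3) = ((-3*9² + 3)*(-12))*(-3) = ((-3*81 + 3)*(-12))*(-3) = ((-243 + 3)*(-12))*(-3) = -240*(-12)*(-3) = 2880*(-3) = -8640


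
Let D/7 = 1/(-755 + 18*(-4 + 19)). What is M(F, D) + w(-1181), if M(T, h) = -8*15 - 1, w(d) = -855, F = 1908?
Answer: -976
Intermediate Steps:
D = -7/485 (D = 7/(-755 + 18*(-4 + 19)) = 7/(-755 + 18*15) = 7/(-755 + 270) = 7/(-485) = 7*(-1/485) = -7/485 ≈ -0.014433)
M(T, h) = -121 (M(T, h) = -120 - 1 = -121)
M(F, D) + w(-1181) = -121 - 855 = -976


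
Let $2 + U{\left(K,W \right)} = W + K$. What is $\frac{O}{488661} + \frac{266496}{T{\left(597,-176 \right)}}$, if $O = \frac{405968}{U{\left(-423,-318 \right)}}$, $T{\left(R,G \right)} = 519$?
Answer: $\frac{32252619093872}{62811996279} \approx 513.48$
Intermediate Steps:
$U{\left(K,W \right)} = -2 + K + W$ ($U{\left(K,W \right)} = -2 + \left(W + K\right) = -2 + \left(K + W\right) = -2 + K + W$)
$O = - \frac{405968}{743}$ ($O = \frac{405968}{-2 - 423 - 318} = \frac{405968}{-743} = 405968 \left(- \frac{1}{743}\right) = - \frac{405968}{743} \approx -546.39$)
$\frac{O}{488661} + \frac{266496}{T{\left(597,-176 \right)}} = - \frac{405968}{743 \cdot 488661} + \frac{266496}{519} = \left(- \frac{405968}{743}\right) \frac{1}{488661} + 266496 \cdot \frac{1}{519} = - \frac{405968}{363075123} + \frac{88832}{173} = \frac{32252619093872}{62811996279}$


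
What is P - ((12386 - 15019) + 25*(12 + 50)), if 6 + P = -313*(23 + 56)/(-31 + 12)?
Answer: 45190/19 ≈ 2378.4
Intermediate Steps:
P = 24613/19 (P = -6 - 313*(23 + 56)/(-31 + 12) = -6 - 24727/(-19) = -6 - 24727*(-1)/19 = -6 - 313*(-79/19) = -6 + 24727/19 = 24613/19 ≈ 1295.4)
P - ((12386 - 15019) + 25*(12 + 50)) = 24613/19 - ((12386 - 15019) + 25*(12 + 50)) = 24613/19 - (-2633 + 25*62) = 24613/19 - (-2633 + 1550) = 24613/19 - 1*(-1083) = 24613/19 + 1083 = 45190/19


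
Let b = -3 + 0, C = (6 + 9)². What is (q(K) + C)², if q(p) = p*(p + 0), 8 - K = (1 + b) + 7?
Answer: 54756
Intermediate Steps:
C = 225 (C = 15² = 225)
b = -3
K = 3 (K = 8 - ((1 - 3) + 7) = 8 - (-2 + 7) = 8 - 1*5 = 8 - 5 = 3)
q(p) = p² (q(p) = p*p = p²)
(q(K) + C)² = (3² + 225)² = (9 + 225)² = 234² = 54756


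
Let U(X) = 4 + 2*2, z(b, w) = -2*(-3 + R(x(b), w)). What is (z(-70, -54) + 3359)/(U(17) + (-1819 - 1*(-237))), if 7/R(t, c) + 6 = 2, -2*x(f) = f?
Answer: -6737/3148 ≈ -2.1401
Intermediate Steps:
x(f) = -f/2
R(t, c) = -7/4 (R(t, c) = 7/(-6 + 2) = 7/(-4) = 7*(-1/4) = -7/4)
z(b, w) = 19/2 (z(b, w) = -2*(-3 - 7/4) = -2*(-19/4) = 19/2)
U(X) = 8 (U(X) = 4 + 4 = 8)
(z(-70, -54) + 3359)/(U(17) + (-1819 - 1*(-237))) = (19/2 + 3359)/(8 + (-1819 - 1*(-237))) = 6737/(2*(8 + (-1819 + 237))) = 6737/(2*(8 - 1582)) = (6737/2)/(-1574) = (6737/2)*(-1/1574) = -6737/3148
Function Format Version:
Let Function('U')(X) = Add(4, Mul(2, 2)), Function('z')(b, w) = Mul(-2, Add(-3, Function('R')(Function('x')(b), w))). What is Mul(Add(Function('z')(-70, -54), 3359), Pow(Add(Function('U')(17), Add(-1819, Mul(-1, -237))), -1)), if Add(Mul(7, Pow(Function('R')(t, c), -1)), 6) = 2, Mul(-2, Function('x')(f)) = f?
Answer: Rational(-6737, 3148) ≈ -2.1401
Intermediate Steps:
Function('x')(f) = Mul(Rational(-1, 2), f)
Function('R')(t, c) = Rational(-7, 4) (Function('R')(t, c) = Mul(7, Pow(Add(-6, 2), -1)) = Mul(7, Pow(-4, -1)) = Mul(7, Rational(-1, 4)) = Rational(-7, 4))
Function('z')(b, w) = Rational(19, 2) (Function('z')(b, w) = Mul(-2, Add(-3, Rational(-7, 4))) = Mul(-2, Rational(-19, 4)) = Rational(19, 2))
Function('U')(X) = 8 (Function('U')(X) = Add(4, 4) = 8)
Mul(Add(Function('z')(-70, -54), 3359), Pow(Add(Function('U')(17), Add(-1819, Mul(-1, -237))), -1)) = Mul(Add(Rational(19, 2), 3359), Pow(Add(8, Add(-1819, Mul(-1, -237))), -1)) = Mul(Rational(6737, 2), Pow(Add(8, Add(-1819, 237)), -1)) = Mul(Rational(6737, 2), Pow(Add(8, -1582), -1)) = Mul(Rational(6737, 2), Pow(-1574, -1)) = Mul(Rational(6737, 2), Rational(-1, 1574)) = Rational(-6737, 3148)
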